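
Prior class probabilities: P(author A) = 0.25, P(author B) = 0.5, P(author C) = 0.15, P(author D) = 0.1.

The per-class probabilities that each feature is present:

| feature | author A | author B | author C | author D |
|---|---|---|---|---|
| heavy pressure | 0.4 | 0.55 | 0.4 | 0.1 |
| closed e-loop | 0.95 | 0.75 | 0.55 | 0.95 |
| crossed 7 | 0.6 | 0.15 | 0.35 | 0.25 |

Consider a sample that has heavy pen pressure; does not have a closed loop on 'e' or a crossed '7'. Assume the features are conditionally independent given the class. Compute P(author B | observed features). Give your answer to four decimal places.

0.7457

author A: 0.25 × 0.4 × (1−0.95) × (1−0.6) = 0.002
author B: 0.5 × 0.55 × (1−0.75) × (1−0.15) = 0.0584375
author C: 0.15 × 0.4 × (1−0.55) × (1−0.35) = 0.01755
author D: 0.1 × 0.1 × (1−0.95) × (1−0.25) = 0.000375
P(author B | x) = 0.0584375 / 0.0783625 ≈ 0.7457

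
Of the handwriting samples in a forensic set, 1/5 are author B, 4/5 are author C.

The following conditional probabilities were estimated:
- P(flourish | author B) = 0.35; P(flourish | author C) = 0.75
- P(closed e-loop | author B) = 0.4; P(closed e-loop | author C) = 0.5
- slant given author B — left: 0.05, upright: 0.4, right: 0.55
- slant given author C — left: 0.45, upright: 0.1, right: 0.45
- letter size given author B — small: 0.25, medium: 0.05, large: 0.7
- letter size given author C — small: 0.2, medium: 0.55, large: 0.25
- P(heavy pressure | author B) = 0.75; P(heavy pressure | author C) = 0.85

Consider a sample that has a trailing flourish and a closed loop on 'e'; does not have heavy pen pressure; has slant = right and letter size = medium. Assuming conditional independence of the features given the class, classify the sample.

author B: 0.2 × 0.35 × 0.4 × 0.55 × 0.05 × (1−0.75) = 0.0001925
author C: 0.8 × 0.75 × 0.5 × 0.45 × 0.55 × (1−0.85) = 0.0111375
Highest score → author C.

author C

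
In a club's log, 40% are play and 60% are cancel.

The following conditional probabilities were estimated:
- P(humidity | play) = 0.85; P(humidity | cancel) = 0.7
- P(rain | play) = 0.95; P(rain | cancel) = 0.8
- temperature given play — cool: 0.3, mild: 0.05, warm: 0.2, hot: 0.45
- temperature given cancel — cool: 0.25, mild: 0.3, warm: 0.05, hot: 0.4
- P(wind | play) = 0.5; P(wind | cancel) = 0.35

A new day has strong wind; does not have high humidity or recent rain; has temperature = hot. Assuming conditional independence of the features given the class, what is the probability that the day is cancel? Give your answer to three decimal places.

play: 0.4 × (1−0.85) × (1−0.95) × 0.45 × 0.5 = 0.000675
cancel: 0.6 × (1−0.7) × (1−0.8) × 0.4 × 0.35 = 0.00504
P(cancel | x) = 0.00504 / 0.005715 ≈ 0.882

0.882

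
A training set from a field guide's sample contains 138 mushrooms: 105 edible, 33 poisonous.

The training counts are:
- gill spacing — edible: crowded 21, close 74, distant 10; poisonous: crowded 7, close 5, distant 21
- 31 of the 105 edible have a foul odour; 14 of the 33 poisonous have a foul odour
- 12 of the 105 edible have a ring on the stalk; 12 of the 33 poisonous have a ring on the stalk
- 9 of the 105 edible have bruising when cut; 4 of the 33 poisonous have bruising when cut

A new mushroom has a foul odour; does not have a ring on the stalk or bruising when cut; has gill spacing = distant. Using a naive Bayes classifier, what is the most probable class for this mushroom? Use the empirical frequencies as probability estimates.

edible: (105/138) × (10/105) × (31/105) × (93/105) × (96/105) ≈ 0.0173248
poisonous: (33/138) × (21/33) × (14/33) × (21/33) × (29/33) ≈ 0.036103
Highest score → poisonous.

poisonous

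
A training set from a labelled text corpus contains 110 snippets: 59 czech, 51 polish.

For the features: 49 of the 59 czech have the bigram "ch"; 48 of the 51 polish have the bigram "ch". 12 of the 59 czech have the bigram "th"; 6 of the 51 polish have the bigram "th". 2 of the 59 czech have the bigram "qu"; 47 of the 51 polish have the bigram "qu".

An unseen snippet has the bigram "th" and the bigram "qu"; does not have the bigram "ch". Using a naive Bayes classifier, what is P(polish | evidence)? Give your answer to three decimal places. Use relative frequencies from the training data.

0.825

czech: (59/110) × (10/59) × (12/59) × (2/59) ≈ 0.000626779
polish: (51/110) × (3/51) × (6/51) × (47/51) ≈ 0.0029569
P(polish | x) = 0.0029569 / 0.003583679 ≈ 0.825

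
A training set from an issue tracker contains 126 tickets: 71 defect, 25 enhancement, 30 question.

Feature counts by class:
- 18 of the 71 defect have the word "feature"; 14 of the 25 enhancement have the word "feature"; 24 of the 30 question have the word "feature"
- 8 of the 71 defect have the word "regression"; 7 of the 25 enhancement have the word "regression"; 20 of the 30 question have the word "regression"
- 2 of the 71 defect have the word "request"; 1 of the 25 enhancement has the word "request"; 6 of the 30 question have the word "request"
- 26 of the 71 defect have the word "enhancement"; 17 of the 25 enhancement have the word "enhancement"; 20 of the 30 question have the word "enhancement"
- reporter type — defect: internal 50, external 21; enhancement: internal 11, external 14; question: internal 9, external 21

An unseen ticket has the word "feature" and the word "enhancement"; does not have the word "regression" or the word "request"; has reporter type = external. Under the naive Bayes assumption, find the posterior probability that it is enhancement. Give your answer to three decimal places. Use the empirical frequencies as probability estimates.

0.441

defect: (71/126) × (18/71) × (63/71) × (69/71) × (26/71) × (21/71) ≈ 0.0133429
enhancement: (25/126) × (14/25) × (18/25) × (24/25) × (17/25) × (14/25) = 0.02924544
question: (30/126) × (24/30) × (10/30) × (24/30) × (20/30) × (21/30) ≈ 0.0237037
P(enhancement | x) = 0.02924544 / 0.06629204 ≈ 0.441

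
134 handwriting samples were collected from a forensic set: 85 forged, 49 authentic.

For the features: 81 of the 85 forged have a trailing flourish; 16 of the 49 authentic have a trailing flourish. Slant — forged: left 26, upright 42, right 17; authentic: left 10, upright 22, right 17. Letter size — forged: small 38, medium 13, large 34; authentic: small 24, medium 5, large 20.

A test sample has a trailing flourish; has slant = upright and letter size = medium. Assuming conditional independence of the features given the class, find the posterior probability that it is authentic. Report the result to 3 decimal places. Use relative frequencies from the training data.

forged: (85/134) × (81/85) × (42/85) × (13/85) ≈ 0.0456809
authentic: (49/134) × (16/49) × (22/49) × (5/49) ≈ 0.00547036
P(authentic | x) = 0.00547036 / 0.05115126 ≈ 0.107

0.107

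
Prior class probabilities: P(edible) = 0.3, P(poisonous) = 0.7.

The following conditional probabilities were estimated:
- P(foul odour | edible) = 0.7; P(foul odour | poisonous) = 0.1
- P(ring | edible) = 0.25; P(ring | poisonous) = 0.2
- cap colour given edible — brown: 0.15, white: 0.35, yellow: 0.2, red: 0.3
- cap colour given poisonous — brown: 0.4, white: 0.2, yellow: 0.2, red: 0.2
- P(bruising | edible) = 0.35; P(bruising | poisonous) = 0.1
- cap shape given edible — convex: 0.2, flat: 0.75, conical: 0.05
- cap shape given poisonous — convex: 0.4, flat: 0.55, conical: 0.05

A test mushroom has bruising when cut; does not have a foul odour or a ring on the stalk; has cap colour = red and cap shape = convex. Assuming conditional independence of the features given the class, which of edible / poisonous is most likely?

edible: 0.3 × (1−0.7) × (1−0.25) × 0.3 × 0.35 × 0.2 = 0.0014175
poisonous: 0.7 × (1−0.1) × (1−0.2) × 0.2 × 0.1 × 0.4 = 0.004032
Highest score → poisonous.

poisonous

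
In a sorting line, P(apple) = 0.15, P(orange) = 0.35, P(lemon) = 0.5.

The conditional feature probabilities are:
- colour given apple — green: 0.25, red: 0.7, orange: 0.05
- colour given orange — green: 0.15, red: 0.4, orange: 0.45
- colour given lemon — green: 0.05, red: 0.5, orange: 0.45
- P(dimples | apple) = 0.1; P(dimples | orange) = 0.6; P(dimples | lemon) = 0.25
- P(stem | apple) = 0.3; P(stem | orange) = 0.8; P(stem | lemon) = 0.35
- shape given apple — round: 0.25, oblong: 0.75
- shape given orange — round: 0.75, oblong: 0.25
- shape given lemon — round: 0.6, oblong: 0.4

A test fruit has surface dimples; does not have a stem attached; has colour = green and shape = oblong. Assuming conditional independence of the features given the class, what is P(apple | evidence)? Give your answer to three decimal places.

apple: 0.15 × 0.25 × 0.1 × (1−0.3) × 0.75 = 0.00196875
orange: 0.35 × 0.15 × 0.6 × (1−0.8) × 0.25 = 0.001575
lemon: 0.5 × 0.05 × 0.25 × (1−0.35) × 0.4 = 0.001625
P(apple | x) = 0.00196875 / 0.00516875 ≈ 0.381

0.381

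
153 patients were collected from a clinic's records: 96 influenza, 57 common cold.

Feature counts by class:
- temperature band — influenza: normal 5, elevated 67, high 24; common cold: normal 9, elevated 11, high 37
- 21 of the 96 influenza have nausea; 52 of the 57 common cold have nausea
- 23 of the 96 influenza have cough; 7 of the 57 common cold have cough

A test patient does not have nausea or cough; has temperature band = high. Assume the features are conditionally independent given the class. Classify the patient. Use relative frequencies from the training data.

influenza: (96/153) × (24/96) × (75/96) × (73/96) ≈ 0.0931883
common cold: (57/153) × (37/57) × (5/57) × (50/57) ≈ 0.018608
Highest score → influenza.

influenza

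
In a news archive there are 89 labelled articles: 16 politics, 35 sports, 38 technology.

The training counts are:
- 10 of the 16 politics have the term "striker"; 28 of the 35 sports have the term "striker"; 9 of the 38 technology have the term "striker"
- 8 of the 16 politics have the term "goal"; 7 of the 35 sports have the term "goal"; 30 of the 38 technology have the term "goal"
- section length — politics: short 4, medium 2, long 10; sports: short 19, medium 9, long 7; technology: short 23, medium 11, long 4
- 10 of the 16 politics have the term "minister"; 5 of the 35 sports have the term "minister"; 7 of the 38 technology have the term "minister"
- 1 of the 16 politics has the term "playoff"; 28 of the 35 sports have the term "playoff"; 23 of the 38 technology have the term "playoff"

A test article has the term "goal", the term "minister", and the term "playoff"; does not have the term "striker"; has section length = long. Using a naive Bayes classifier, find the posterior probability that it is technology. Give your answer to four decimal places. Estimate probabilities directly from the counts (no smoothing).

politics: (16/89) × (6/16) × (8/16) × (10/16) × (10/16) × (1/16) ≈ 0.000822946
sports: (35/89) × (7/35) × (7/35) × (7/35) × (5/35) × (28/35) ≈ 0.000359551
technology: (38/89) × (29/38) × (30/38) × (4/38) × (7/38) × (23/38) ≈ 0.00301912
P(technology | x) = 0.00301912 / 0.004201617 ≈ 0.7186

0.7186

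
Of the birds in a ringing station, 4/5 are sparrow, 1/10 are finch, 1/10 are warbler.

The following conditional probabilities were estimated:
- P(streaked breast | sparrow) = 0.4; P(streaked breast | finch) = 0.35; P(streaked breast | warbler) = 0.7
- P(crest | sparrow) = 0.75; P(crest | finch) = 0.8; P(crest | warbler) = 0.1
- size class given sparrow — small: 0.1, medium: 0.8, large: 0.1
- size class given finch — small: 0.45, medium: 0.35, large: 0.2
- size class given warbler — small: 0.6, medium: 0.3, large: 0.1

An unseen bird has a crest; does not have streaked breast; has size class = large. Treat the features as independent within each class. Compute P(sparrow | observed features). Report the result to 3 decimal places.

0.771

sparrow: 0.8 × (1−0.4) × 0.75 × 0.1 = 0.036
finch: 0.1 × (1−0.35) × 0.8 × 0.2 = 0.0104
warbler: 0.1 × (1−0.7) × 0.1 × 0.1 = 0.0003
P(sparrow | x) = 0.036 / 0.0467 ≈ 0.771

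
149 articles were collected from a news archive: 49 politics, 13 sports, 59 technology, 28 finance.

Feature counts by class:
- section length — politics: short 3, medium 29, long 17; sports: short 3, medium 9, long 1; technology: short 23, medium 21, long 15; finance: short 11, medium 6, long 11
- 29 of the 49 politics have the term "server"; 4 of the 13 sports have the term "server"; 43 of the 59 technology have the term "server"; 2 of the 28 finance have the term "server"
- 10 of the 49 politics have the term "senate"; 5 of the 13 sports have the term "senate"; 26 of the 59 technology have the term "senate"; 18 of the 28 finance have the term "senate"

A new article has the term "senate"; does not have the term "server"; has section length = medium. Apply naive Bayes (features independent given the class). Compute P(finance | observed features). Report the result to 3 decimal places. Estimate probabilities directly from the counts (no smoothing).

0.328

politics: (49/149) × (29/49) × (20/49) × (10/49) ≈ 0.0162125
sports: (13/149) × (9/13) × (9/13) × (5/13) ≈ 0.0160836
technology: (59/149) × (21/59) × (16/59) × (26/59) ≈ 0.0168431
finance: (28/149) × (6/28) × (26/28) × (18/28) ≈ 0.0240378
P(finance | x) = 0.0240378 / 0.073177 ≈ 0.328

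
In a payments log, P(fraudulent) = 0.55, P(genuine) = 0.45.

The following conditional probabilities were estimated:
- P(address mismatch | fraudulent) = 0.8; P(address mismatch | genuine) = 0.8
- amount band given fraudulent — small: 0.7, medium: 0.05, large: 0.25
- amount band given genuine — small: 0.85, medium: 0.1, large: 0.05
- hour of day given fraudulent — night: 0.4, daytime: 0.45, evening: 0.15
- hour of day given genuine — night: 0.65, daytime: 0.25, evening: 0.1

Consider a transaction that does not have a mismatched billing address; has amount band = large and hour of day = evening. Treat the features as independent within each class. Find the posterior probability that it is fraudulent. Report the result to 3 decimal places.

fraudulent: 0.55 × (1−0.8) × 0.25 × 0.15 = 0.004125
genuine: 0.45 × (1−0.8) × 0.05 × 0.1 = 0.00045
P(fraudulent | x) = 0.004125 / 0.004575 ≈ 0.902

0.902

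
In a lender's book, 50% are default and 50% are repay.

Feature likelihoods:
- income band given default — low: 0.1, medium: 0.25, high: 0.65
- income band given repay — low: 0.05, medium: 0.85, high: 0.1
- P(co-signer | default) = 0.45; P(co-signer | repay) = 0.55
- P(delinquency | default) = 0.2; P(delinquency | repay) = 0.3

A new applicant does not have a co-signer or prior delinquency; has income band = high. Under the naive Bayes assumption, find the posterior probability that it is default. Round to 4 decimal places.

default: 0.5 × 0.65 × (1−0.45) × (1−0.2) = 0.143
repay: 0.5 × 0.1 × (1−0.55) × (1−0.3) = 0.01575
P(default | x) = 0.143 / 0.15875 ≈ 0.9008

0.9008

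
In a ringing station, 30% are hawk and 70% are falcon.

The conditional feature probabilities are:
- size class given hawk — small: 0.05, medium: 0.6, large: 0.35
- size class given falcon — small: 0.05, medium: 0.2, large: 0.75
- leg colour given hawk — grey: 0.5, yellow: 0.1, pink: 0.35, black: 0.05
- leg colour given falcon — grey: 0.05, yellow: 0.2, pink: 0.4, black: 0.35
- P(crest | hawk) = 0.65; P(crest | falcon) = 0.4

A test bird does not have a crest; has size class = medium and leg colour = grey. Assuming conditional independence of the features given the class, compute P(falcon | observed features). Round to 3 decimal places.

hawk: 0.3 × 0.6 × 0.5 × (1−0.65) = 0.0315
falcon: 0.7 × 0.2 × 0.05 × (1−0.4) = 0.0042
P(falcon | x) = 0.0042 / 0.0357 ≈ 0.118

0.118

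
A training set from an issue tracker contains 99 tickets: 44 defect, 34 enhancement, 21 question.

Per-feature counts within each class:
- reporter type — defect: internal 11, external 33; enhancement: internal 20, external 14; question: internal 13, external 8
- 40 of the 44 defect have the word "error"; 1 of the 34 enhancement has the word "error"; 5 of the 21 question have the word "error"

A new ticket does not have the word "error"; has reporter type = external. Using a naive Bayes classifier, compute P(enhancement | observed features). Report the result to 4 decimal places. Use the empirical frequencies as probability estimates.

0.5990

defect: (44/99) × (33/44) × (4/44) ≈ 0.030303
enhancement: (34/99) × (14/34) × (33/34) ≈ 0.137255
question: (21/99) × (8/21) × (16/21) ≈ 0.0615681
P(enhancement | x) = 0.137255 / 0.2291261 ≈ 0.5990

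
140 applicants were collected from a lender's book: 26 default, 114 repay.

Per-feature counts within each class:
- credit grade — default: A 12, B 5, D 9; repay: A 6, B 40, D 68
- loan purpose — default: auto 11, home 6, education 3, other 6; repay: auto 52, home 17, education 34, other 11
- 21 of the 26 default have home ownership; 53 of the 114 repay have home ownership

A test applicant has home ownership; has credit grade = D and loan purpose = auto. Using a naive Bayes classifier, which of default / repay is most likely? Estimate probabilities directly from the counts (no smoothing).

repay

default: (26/140) × (9/26) × (11/26) × (21/26) ≈ 0.0219675
repay: (114/140) × (68/114) × (52/114) × (53/114) ≈ 0.103003
Highest score → repay.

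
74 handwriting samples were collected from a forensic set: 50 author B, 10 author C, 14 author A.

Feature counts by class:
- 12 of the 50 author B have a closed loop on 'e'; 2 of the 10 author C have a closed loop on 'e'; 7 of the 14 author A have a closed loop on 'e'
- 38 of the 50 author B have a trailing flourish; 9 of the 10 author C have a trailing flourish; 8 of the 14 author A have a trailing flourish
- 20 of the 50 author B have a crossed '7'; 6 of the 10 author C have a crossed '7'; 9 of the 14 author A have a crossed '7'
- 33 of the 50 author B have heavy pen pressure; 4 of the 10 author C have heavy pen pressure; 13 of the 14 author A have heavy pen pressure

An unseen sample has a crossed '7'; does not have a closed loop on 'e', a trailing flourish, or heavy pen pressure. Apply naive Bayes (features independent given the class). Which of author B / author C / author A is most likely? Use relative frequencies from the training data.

author B

author B: (50/74) × (38/50) × (12/50) × (20/50) × (17/50) ≈ 0.0167611
author C: (10/74) × (8/10) × (1/10) × (6/10) × (6/10) ≈ 0.00389189
author A: (14/74) × (7/14) × (6/14) × (9/14) × (1/14) ≈ 0.00186156
Highest score → author B.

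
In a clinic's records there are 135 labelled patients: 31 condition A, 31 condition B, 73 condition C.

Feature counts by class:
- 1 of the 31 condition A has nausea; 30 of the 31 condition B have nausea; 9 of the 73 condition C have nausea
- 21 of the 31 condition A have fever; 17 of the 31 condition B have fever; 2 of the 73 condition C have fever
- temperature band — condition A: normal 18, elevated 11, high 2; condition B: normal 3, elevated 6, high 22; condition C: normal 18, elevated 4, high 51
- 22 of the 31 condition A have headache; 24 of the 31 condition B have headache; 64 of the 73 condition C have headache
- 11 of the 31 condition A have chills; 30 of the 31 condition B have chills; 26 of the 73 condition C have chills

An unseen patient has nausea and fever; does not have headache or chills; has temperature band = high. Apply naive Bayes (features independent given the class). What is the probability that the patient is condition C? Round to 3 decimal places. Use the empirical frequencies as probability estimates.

0.128

condition A: (31/135) × (1/31) × (21/31) × (2/31) × (9/31) × (20/31) ≈ 0.0000606375
condition B: (31/135) × (30/31) × (17/31) × (22/31) × (7/31) × (1/31) ≈ 0.000629956
condition C: (73/135) × (9/73) × (2/73) × (51/73) × (9/73) × (47/73) ≈ 0.000101288
P(condition C | x) = 0.000101288 / 0.0007918815 ≈ 0.128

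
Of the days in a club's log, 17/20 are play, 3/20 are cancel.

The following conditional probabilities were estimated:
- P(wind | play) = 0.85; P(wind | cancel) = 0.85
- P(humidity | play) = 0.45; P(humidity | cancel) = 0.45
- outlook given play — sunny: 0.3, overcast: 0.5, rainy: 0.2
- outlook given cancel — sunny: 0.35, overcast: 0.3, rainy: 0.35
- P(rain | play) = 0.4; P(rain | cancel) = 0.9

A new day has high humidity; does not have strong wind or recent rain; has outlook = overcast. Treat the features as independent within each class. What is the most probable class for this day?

play

play: 0.85 × (1−0.85) × 0.45 × 0.5 × (1−0.4) = 0.0172125
cancel: 0.15 × (1−0.85) × 0.45 × 0.3 × (1−0.9) = 0.00030375
Highest score → play.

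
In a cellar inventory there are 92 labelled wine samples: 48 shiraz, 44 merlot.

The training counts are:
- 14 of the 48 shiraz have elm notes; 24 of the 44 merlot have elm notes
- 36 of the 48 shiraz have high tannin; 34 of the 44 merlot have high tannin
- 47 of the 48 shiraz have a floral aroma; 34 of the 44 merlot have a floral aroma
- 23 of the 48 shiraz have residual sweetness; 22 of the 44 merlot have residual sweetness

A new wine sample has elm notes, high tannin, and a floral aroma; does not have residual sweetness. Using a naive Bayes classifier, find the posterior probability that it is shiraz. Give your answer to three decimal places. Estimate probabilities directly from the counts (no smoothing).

0.428

shiraz: (48/92) × (14/48) × (36/48) × (47/48) × (25/48) ≈ 0.0582045
merlot: (44/92) × (24/44) × (34/44) × (34/44) × (22/44) ≈ 0.0778836
P(shiraz | x) = 0.0582045 / 0.1360881 ≈ 0.428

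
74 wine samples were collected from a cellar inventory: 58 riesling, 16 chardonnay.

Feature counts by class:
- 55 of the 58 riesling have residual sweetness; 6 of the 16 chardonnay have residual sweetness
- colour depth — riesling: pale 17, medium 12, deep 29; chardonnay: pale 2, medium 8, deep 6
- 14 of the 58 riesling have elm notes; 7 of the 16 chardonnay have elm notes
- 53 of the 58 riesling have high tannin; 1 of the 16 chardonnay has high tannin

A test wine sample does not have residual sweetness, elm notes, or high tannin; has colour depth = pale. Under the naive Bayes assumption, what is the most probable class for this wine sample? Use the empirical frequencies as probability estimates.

chardonnay

riesling: (58/74) × (3/58) × (17/58) × (44/58) × (5/58) ≈ 0.0007771
chardonnay: (16/74) × (10/16) × (2/16) × (9/16) × (15/16) ≈ 0.00890783
Highest score → chardonnay.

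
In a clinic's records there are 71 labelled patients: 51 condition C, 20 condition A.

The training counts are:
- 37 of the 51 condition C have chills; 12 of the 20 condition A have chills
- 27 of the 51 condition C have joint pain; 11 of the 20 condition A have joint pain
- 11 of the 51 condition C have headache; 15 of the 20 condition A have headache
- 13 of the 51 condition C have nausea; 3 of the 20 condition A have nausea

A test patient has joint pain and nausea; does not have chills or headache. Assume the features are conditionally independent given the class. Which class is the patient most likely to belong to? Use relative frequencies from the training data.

condition C: (51/71) × (14/51) × (27/51) × (40/51) × (13/51) ≈ 0.0208702
condition A: (20/71) × (8/20) × (11/20) × (5/20) × (3/20) ≈ 0.00232394
Highest score → condition C.

condition C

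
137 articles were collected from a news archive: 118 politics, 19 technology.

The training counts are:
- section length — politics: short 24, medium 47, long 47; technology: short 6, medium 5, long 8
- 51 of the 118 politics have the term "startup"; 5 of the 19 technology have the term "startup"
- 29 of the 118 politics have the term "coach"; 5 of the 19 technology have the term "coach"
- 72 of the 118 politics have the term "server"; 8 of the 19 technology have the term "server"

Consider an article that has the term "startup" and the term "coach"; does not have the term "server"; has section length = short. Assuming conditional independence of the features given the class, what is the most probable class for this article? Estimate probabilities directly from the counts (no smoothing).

politics: (118/137) × (24/118) × (51/118) × (29/118) × (46/118) ≈ 0.00725388
technology: (19/137) × (6/19) × (5/19) × (5/19) × (11/19) ≈ 0.00175591
Highest score → politics.

politics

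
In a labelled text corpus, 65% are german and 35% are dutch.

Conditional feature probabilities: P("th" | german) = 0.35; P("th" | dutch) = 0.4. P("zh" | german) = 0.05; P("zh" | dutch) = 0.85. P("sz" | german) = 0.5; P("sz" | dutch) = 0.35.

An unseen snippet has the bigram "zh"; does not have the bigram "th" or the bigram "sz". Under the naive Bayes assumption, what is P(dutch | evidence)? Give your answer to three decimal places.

0.917

german: 0.65 × (1−0.35) × 0.05 × (1−0.5) = 0.0105625
dutch: 0.35 × (1−0.4) × 0.85 × (1−0.35) = 0.116025
P(dutch | x) = 0.116025 / 0.1265875 ≈ 0.917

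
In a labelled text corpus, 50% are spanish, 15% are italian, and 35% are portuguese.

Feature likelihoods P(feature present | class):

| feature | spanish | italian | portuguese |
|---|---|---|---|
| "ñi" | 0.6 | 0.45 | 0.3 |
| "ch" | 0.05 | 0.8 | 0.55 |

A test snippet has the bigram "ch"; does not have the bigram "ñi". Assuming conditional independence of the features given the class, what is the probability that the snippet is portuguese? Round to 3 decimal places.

0.639

spanish: 0.5 × (1−0.6) × 0.05 = 0.01
italian: 0.15 × (1−0.45) × 0.8 = 0.066
portuguese: 0.35 × (1−0.3) × 0.55 = 0.13475
P(portuguese | x) = 0.13475 / 0.21075 ≈ 0.639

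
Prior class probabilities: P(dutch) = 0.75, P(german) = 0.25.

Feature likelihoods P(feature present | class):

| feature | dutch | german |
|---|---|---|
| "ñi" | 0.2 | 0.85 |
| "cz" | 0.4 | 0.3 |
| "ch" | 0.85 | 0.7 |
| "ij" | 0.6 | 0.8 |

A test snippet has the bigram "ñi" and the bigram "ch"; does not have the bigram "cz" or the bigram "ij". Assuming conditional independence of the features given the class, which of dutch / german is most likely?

dutch: 0.75 × 0.2 × (1−0.4) × 0.85 × (1−0.6) = 0.0306
german: 0.25 × 0.85 × (1−0.3) × 0.7 × (1−0.8) = 0.020825
Highest score → dutch.

dutch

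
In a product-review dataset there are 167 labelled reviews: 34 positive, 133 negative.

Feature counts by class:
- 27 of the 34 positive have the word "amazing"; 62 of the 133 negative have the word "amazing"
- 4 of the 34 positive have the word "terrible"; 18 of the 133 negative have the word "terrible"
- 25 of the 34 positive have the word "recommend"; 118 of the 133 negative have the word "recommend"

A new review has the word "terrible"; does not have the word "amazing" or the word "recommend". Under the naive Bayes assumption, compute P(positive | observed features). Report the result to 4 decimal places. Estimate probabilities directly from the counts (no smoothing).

positive: (34/167) × (7/34) × (4/34) × (9/34) ≈ 0.00130535
negative: (133/167) × (71/133) × (18/133) × (15/133) ≈ 0.00648937
P(positive | x) = 0.00130535 / 0.00779472 ≈ 0.1675

0.1675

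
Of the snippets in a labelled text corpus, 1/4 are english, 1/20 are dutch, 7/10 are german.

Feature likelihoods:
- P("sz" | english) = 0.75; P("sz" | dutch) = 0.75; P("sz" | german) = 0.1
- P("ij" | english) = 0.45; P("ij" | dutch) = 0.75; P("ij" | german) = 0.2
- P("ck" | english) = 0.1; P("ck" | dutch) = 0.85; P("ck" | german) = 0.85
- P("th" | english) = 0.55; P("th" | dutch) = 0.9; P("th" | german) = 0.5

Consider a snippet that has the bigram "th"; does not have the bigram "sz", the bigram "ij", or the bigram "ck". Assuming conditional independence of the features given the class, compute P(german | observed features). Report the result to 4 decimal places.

0.6843

english: 0.25 × (1−0.75) × (1−0.45) × (1−0.1) × 0.55 = 0.017015625
dutch: 0.05 × (1−0.75) × (1−0.75) × (1−0.85) × 0.9 = 0.000421875
german: 0.7 × (1−0.1) × (1−0.2) × (1−0.85) × 0.5 = 0.0378
P(german | x) = 0.0378 / 0.0552375 ≈ 0.6843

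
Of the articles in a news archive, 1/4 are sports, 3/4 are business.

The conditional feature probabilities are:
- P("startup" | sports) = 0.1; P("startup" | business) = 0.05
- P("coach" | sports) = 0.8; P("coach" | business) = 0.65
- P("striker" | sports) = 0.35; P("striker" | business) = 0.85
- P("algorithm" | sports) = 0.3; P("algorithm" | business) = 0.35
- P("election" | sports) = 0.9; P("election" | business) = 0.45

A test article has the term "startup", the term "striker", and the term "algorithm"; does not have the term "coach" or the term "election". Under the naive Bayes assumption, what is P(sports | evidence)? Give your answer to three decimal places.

sports: 0.25 × 0.1 × (1−0.8) × 0.35 × 0.3 × (1−0.9) = 0.0000525
business: 0.75 × 0.05 × (1−0.65) × 0.85 × 0.35 × (1−0.45) = 0.002147578125
P(sports | x) = 0.0000525 / 0.002200078125 ≈ 0.024

0.024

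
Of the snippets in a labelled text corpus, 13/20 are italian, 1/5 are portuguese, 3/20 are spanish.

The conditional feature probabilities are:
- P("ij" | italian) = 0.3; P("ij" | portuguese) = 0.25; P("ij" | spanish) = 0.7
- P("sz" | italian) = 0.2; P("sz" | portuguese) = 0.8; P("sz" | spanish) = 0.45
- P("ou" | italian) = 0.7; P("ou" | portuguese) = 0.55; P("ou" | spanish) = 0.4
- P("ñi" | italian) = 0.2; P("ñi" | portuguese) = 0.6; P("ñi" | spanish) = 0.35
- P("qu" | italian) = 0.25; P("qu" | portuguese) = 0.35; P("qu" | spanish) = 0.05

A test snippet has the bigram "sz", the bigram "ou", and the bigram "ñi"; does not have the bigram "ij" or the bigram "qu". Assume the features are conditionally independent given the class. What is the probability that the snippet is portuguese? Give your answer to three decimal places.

italian: 0.65 × (1−0.3) × 0.2 × 0.7 × 0.2 × (1−0.25) = 0.009555
portuguese: 0.2 × (1−0.25) × 0.8 × 0.55 × 0.6 × (1−0.35) = 0.02574
spanish: 0.15 × (1−0.7) × 0.45 × 0.4 × 0.35 × (1−0.05) = 0.00269325
P(portuguese | x) = 0.02574 / 0.03798825 ≈ 0.678

0.678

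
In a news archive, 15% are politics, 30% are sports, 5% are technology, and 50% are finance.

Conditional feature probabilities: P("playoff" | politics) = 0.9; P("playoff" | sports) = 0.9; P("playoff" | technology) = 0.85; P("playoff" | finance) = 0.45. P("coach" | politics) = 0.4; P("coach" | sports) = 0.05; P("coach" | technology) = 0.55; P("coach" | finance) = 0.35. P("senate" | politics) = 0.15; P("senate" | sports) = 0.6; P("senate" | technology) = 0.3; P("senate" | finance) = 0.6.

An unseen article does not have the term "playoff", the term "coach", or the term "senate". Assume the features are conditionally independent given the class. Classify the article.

finance

politics: 0.15 × (1−0.9) × (1−0.4) × (1−0.15) = 0.00765
sports: 0.3 × (1−0.9) × (1−0.05) × (1−0.6) = 0.0114
technology: 0.05 × (1−0.85) × (1−0.55) × (1−0.3) = 0.0023625
finance: 0.5 × (1−0.45) × (1−0.35) × (1−0.6) = 0.0715
Highest score → finance.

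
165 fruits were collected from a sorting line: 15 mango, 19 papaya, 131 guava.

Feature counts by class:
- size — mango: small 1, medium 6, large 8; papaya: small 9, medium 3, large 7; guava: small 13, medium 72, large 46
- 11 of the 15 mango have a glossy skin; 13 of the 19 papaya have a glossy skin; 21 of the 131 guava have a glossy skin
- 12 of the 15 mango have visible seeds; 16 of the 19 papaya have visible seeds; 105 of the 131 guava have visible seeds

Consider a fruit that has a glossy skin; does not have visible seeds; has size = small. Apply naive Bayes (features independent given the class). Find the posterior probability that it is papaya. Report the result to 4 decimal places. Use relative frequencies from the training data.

mango: (15/165) × (1/15) × (11/15) × (3/15) ≈ 0.000888889
papaya: (19/165) × (9/19) × (13/19) × (3/19) ≈ 0.00589272
guava: (131/165) × (13/131) × (21/131) × (26/131) ≈ 0.00250674
P(papaya | x) = 0.00589272 / 0.009288349 ≈ 0.6344

0.6344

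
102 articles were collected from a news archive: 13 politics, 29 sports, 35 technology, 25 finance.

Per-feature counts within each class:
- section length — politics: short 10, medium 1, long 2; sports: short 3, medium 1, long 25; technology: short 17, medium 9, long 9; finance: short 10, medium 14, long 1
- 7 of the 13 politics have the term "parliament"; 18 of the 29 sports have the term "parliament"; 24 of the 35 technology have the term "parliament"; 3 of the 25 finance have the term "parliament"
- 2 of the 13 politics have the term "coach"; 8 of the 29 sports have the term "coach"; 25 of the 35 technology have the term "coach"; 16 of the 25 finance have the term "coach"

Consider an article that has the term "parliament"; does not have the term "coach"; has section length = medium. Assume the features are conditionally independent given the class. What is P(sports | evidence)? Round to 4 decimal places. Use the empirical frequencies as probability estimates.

politics: (13/102) × (1/13) × (7/13) × (11/13) ≈ 0.00446688
sports: (29/102) × (1/29) × (18/29) × (21/29) ≈ 0.00440652
technology: (35/102) × (9/35) × (24/35) × (10/35) ≈ 0.0172869
finance: (25/102) × (14/25) × (3/25) × (9/25) ≈ 0.00592941
P(sports | x) = 0.00440652 / 0.03208971 ≈ 0.1373

0.1373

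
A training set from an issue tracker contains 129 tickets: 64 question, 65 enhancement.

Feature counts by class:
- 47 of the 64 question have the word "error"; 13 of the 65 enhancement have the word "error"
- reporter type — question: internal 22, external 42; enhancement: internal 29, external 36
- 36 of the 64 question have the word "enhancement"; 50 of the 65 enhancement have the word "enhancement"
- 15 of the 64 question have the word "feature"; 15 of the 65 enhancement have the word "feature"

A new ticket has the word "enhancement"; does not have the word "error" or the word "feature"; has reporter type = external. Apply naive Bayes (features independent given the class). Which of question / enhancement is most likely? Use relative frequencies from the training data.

enhancement

question: (64/129) × (17/64) × (42/64) × (36/64) × (49/64) ≈ 0.0372449
enhancement: (65/129) × (52/65) × (36/65) × (50/65) × (50/65) ≈ 0.132104
Highest score → enhancement.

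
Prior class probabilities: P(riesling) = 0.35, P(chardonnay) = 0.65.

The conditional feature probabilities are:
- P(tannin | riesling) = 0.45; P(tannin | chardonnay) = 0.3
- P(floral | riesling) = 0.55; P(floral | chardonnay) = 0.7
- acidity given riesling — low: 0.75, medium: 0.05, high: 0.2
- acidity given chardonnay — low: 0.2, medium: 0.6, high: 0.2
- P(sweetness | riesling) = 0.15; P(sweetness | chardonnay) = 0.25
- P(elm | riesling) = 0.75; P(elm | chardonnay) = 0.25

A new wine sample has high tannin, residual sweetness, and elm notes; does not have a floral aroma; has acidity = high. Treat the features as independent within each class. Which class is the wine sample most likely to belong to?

riesling: 0.35 × 0.45 × (1−0.55) × 0.2 × 0.15 × 0.75 = 0.0015946875
chardonnay: 0.65 × 0.3 × (1−0.7) × 0.2 × 0.25 × 0.25 = 0.00073125
Highest score → riesling.

riesling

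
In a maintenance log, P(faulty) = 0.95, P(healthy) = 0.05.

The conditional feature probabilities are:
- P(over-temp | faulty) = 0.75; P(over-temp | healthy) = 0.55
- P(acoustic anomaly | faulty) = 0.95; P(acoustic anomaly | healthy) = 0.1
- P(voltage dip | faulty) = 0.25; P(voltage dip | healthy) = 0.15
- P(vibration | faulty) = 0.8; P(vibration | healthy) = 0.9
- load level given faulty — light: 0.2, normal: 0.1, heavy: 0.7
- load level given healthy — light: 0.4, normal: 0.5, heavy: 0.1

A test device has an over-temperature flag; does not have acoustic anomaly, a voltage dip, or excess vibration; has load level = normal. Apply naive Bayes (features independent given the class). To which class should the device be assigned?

faulty: 0.95 × 0.75 × (1−0.95) × (1−0.25) × (1−0.8) × 0.1 = 0.000534375
healthy: 0.05 × 0.55 × (1−0.1) × (1−0.15) × (1−0.9) × 0.5 = 0.001051875
Highest score → healthy.

healthy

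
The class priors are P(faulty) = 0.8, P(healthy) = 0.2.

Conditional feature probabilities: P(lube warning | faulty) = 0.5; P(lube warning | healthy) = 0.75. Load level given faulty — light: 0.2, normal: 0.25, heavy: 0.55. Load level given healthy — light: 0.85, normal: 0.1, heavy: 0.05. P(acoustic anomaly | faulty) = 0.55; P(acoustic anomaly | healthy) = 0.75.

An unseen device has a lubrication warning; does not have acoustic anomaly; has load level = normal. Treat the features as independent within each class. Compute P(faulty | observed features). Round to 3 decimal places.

0.923

faulty: 0.8 × 0.5 × 0.25 × (1−0.55) = 0.045
healthy: 0.2 × 0.75 × 0.1 × (1−0.75) = 0.00375
P(faulty | x) = 0.045 / 0.04875 ≈ 0.923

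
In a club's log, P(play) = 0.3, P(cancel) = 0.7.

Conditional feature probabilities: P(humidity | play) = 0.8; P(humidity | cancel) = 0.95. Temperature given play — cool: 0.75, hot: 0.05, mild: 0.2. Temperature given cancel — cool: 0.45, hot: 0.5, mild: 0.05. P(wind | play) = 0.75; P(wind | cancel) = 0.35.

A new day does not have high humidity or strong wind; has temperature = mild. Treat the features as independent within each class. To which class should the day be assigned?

play

play: 0.3 × (1−0.8) × 0.2 × (1−0.75) = 0.003
cancel: 0.7 × (1−0.95) × 0.05 × (1−0.35) = 0.0011375
Highest score → play.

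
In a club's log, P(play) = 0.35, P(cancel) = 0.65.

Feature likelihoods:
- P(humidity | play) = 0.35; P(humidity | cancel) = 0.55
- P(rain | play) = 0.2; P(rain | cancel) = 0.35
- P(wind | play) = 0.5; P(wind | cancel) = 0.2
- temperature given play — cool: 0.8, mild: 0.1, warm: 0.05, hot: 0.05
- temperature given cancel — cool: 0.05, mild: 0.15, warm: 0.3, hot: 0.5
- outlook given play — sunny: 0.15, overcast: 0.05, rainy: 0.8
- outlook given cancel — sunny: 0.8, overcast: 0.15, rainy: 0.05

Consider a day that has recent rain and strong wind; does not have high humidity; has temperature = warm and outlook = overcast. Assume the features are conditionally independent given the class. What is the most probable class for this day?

play: 0.35 × (1−0.35) × 0.2 × 0.5 × 0.05 × 0.05 = 0.000056875
cancel: 0.65 × (1−0.55) × 0.35 × 0.2 × 0.3 × 0.15 = 0.000921375
Highest score → cancel.

cancel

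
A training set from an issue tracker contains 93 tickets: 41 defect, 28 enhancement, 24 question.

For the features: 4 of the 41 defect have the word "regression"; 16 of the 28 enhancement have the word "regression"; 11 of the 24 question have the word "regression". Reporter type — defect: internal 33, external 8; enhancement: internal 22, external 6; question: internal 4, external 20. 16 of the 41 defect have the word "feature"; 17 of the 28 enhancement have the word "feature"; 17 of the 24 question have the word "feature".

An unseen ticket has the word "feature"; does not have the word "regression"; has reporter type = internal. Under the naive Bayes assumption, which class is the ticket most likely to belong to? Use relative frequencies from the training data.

defect: (41/93) × (37/41) × (33/41) × (16/41) ≈ 0.124964
enhancement: (28/93) × (12/28) × (22/28) × (17/28) ≈ 0.0615537
question: (24/93) × (13/24) × (4/24) × (17/24) ≈ 0.0165024
Highest score → defect.

defect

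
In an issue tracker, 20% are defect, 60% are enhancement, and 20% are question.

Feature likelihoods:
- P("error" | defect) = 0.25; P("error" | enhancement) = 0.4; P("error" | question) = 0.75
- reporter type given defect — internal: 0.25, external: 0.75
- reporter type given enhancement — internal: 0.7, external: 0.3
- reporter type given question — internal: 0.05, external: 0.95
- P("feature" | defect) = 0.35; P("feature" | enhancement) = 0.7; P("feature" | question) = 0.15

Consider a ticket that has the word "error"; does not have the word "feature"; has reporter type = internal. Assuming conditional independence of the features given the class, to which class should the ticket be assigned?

defect: 0.2 × 0.25 × 0.25 × (1−0.35) = 0.008125
enhancement: 0.6 × 0.4 × 0.7 × (1−0.7) = 0.0504
question: 0.2 × 0.75 × 0.05 × (1−0.15) = 0.006375
Highest score → enhancement.

enhancement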